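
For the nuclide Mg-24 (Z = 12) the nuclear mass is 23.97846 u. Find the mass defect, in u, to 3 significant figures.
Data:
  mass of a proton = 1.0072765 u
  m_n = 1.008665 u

0.213 u

Σm = 12·m_p + 12·m_n = 12.0873180 + 12.103980 = 24.1912980 u
Δm = 24.1912980 − 23.97846 = 0.2128380 u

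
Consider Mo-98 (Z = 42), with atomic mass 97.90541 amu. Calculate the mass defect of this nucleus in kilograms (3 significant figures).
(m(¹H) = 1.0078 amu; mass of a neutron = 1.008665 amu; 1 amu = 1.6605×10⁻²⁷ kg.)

1.51e-27 kg

Z = 42, so N = A − Z = 98 − 42 = 56.
Mass of separated nucleons = 42(1.0078) + 56(1.008665) = 42.3276 + 56.485240 = 98.812840 amu
The mass defect is 98.812840 − 97.90541 = 0.907430 amu.
In SI units: 0.907430 amu × 1.6605×10⁻²⁷ kg/amu = 1.5068e-27 kg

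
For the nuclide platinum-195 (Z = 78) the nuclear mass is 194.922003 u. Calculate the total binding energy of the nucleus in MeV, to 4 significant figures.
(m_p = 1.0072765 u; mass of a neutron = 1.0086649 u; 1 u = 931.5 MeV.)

1546 MeV

The nucleus contains 78 protons and 195 − 78 = 117 neutrons.
Mass of separated nucleons = 78(1.0072765) + 117(1.0086649) = 78.5675670 + 118.0137933 = 196.5813603 u
Δm = 196.5813603 − 194.922003 = 1.6593573 u
E_B = 1.6593573 × 931.5 = 1545.69 MeV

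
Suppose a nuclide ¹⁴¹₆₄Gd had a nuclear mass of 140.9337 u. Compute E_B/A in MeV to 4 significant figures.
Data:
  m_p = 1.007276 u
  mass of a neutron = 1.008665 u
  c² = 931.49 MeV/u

Σm = 64·m_p + 77·m_n = 64.465664 + 77.667205 = 142.132869 u
Mass defect Δm = 142.132869 − 140.9337 = 1.199169 u
Binding energy = Δm·c² = 1.199169 × 931.49 MeV/u = 1117.01 MeV
BE/A = 1117.01 MeV / 141 = 7.922 MeV/nucleon

7.922 MeV/nucleon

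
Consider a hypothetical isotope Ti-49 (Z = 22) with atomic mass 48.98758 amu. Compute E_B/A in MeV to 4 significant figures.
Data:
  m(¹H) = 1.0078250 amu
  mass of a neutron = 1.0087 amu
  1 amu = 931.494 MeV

7.974 MeV/nucleon

With 22 protons and 27 neutrons (A = 49):
Mass of separated nucleons = 22(1.0078250) + 27(1.0087) = 22.1721500 + 27.2349 = 49.4070500 amu
Mass defect Δm = 49.4070500 − 48.98758 = 0.4194700 amu
Converting to energy: 0.4194700 amu × 931.494 MeV/amu = 390.734 MeV
BE/A = 390.734 MeV / 49 = 7.974 MeV/nucleon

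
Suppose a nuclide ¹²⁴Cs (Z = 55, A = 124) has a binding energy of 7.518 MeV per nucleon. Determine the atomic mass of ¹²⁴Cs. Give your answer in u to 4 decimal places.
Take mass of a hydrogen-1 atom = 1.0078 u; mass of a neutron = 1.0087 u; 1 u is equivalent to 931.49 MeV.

124.0285 u

Total binding energy = 124 × 7.518 = 932.232 MeV
Mass defect = 932.232 MeV / (931.49 MeV/u) = 1.000797 u
Constituent mass = 55(1.0078) + 69(1.0087) = 125.0293 u
Atomic mass = 125.0293 − 1.000797 = 124.028503 u ≈ 124.0285 u (to 4 decimal places)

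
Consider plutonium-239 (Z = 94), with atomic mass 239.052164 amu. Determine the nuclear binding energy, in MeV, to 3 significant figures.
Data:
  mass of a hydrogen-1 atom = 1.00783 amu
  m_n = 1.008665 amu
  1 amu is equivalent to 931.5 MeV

1810 MeV

Total constituent mass: 94 × 1.00783 + 145 × 1.008665 = 240.992445 amu
The mass defect is 240.992445 − 239.052164 = 1.940281 amu.
Converting to energy: 1.940281 amu × 931.5 MeV/amu = 1807.37 MeV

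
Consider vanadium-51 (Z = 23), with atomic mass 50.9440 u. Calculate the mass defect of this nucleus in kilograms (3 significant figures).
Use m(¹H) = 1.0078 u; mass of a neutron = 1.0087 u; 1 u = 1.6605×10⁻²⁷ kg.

7.95e-28 kg

Mass of separated nucleons = 23(1.0078) + 28(1.0087) = 23.1794 + 28.2436 = 51.4230 u
The mass defect is 51.4230 − 50.9440 = 0.4790 u.
In SI units: 0.4790 u × 1.6605×10⁻²⁷ kg/u = 7.9538e-28 kg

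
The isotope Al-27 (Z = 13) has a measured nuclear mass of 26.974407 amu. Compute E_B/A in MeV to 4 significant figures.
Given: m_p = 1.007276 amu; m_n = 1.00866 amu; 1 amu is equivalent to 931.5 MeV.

With 13 protons and 14 neutrons (A = 27):
Mass of separated nucleons = 13(1.007276) + 14(1.00866) = 13.094588 + 14.12124 = 27.215828 amu
Δm = 27.215828 − 26.974407 = 0.241421 amu
Binding energy = Δm·c² = 0.241421 × 931.5 MeV/amu = 224.884 MeV
BE/A = 224.884 MeV / 27 = 8.329 MeV/nucleon

8.329 MeV/nucleon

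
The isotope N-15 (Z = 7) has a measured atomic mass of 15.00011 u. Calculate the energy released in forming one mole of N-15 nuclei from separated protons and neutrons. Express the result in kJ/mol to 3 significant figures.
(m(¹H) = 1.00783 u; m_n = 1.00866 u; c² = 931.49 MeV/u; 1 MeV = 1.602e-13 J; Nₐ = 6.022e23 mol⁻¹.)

Σm = 7·m(¹H) + 8·m_n = 7.05481 + 8.06928 = 15.12409 u
The mass defect is 15.12409 − 15.00011 = 0.12398 u.
E_B = 0.12398 × 931.49 = 115.486 MeV
Per nucleus in joules: 115.486 MeV × 1.602e-13 J/MeV = 1.8501e-11 J
Per mole: 1.8501e-11 J × 6.022e23 mol⁻¹ = 1.1141e+13 J/mol

1.11e+10 kJ/mol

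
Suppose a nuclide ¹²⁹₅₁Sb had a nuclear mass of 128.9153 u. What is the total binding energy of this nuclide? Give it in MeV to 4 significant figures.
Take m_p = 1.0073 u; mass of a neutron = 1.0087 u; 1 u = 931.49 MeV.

1058 MeV

With 51 protons and 78 neutrons (A = 129):
Mass of separated nucleons = 51(1.0073) + 78(1.0087) = 51.3723 + 78.6786 = 130.0509 u
Δm = 130.0509 − 128.9153 = 1.1356 u
Binding energy = Δm·c² = 1.1356 × 931.49 MeV/u = 1057.80 MeV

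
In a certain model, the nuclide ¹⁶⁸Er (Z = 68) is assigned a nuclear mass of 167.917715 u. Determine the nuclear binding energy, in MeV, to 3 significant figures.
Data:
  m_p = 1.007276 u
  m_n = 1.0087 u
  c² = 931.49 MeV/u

Σm = 68·m_p + 100·m_n = 68.494768 + 100.8700 = 169.364768 u
Mass defect Δm = 169.364768 − 167.917715 = 1.447053 u
Converting to energy: 1.447053 u × 931.49 MeV/u = 1347.92 MeV

1350 MeV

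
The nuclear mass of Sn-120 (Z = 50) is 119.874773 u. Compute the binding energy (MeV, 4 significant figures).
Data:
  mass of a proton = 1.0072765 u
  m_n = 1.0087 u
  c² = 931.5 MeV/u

1023 MeV

Total constituent mass: 50 × 1.0072765 + 70 × 1.0087 = 120.9728250 u
Δm = 120.9728250 − 119.874773 = 1.0980520 u
Converting to energy: 1.0980520 u × 931.5 MeV/u = 1022.84 MeV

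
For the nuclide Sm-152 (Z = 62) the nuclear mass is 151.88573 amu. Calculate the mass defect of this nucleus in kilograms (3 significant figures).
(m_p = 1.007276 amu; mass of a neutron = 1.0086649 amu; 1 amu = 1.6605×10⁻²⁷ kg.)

Total constituent mass: 62 × 1.007276 + 90 × 1.0086649 = 153.2309530 amu
The mass defect is 153.2309530 − 151.88573 = 1.3452230 amu.
In SI units: 1.3452230 amu × 1.6605×10⁻²⁷ kg/amu = 2.2337e-27 kg

2.23e-27 kg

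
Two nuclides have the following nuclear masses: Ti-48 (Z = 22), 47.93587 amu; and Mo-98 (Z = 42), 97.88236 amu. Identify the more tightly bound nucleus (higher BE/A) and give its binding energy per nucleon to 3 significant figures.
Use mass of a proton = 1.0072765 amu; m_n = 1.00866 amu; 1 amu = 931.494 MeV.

Ti-48; 8.72 MeV/nucleon

Ti-48: Σm = 22(1.0072765) + 26(1.00866) = 48.3852430 amu; Δm = 0.4493730 amu; E_B = 418.59 MeV; E_B/A = 8.721 MeV
Mo-98: Σm = 42(1.0072765) + 56(1.00866) = 98.7905730 amu; Δm = 0.9082130 amu; E_B = 845.99 MeV; E_B/A = 8.633 MeV
Ti-48 has the higher binding energy per nucleon, so it is the more tightly bound nucleus.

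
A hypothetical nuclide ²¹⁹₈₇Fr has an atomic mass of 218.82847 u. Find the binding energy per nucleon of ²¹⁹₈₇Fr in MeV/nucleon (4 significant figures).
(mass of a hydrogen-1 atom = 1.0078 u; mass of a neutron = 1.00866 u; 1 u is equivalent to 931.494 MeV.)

With 87 protons and 132 neutrons (A = 219):
Mass of separated nucleons = 87(1.0078) + 132(1.00866) = 87.6786 + 133.14312 = 220.82172 u
Δm = 220.82172 − 218.82847 = 1.99325 u
E_B = 1.99325 × 931.494 = 1856.70 MeV
Dividing by A = 219 gives 8.478 MeV per nucleon.

8.478 MeV/nucleon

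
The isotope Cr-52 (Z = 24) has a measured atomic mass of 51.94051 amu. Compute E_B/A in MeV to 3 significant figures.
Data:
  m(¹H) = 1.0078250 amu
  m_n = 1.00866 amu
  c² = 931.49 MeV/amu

Total constituent mass: 24 × 1.0078250 + 28 × 1.00866 = 52.4302800 amu
Δm = 52.4302800 − 51.94051 = 0.4897700 amu
Converting to energy: 0.4897700 amu × 931.49 MeV/amu = 456.216 MeV
Dividing by A = 52 gives 8.773 MeV per nucleon.

8.77 MeV/nucleon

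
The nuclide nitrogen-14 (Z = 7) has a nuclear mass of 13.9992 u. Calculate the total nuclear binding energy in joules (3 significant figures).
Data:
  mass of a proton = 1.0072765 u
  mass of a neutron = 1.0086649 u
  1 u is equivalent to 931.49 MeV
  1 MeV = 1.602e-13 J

1.68e-11 J

Total constituent mass: 7 × 1.0072765 + 7 × 1.0086649 = 14.1115898 u
Mass defect Δm = 14.1115898 − 13.9992 = 0.1123898 u
Converting to energy: 0.1123898 u × 931.49 MeV/u = 104.690 MeV
In joules: 104.690 MeV × 1.602e-13 J/MeV = 1.6771e-11 J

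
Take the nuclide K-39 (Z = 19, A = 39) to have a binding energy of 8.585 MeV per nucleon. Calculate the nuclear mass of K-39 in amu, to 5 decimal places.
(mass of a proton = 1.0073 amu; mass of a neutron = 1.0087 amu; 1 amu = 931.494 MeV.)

38.95326 amu

Total binding energy = 39 × 8.585 = 334.815 MeV
Mass defect = 334.815 MeV / (931.494 MeV/amu) = 0.3594387 amu
Constituent mass = 19(1.0073) + 20(1.0087) = 39.3127 amu
Nuclear mass = 39.3127 − 0.3594387 = 38.9532613 amu ≈ 38.95326 amu (to 5 decimal places)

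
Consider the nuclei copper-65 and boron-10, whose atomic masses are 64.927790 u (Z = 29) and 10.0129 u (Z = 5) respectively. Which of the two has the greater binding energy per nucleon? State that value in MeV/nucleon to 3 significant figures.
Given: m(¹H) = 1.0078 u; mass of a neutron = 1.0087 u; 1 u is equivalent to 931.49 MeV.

copper-65: Σm = 29(1.0078) + 36(1.0087) = 65.5394 u; Δm = 0.611610 u; E_B = 569.7086 MeV; E_B/A = 8.7647 MeV
boron-10: Σm = 5(1.0078) + 5(1.0087) = 10.0825 u; Δm = 0.0696 u; E_B = 64.832 MeV; E_B/A = 6.483 MeV
copper-65 has the higher binding energy per nucleon, so it is the more tightly bound nucleus.

copper-65; 8.76 MeV/nucleon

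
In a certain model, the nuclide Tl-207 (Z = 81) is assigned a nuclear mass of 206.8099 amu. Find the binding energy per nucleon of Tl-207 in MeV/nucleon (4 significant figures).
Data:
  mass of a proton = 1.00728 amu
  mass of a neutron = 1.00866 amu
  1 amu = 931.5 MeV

With 81 protons and 126 neutrons (A = 207):
Total constituent mass: 81 × 1.00728 + 126 × 1.00866 = 208.68084 amu
Δm = 208.68084 − 206.8099 = 1.87094 amu
E_B = 1.87094 × 931.5 = 1742.78 MeV
Dividing by A = 207 gives 8.419 MeV per nucleon.

8.419 MeV/nucleon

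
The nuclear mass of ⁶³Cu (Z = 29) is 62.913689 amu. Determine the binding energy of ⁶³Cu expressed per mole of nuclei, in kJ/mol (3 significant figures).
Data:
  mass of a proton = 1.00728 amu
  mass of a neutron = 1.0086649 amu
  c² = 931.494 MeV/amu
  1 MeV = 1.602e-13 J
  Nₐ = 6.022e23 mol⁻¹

5.32e+10 kJ/mol

Mass of separated nucleons = 29(1.00728) + 34(1.0086649) = 29.21112 + 34.2946066 = 63.5057266 amu
Mass defect Δm = 63.5057266 − 62.913689 = 0.5920376 amu
Binding energy = Δm·c² = 0.5920376 × 931.494 MeV/amu = 551.479 MeV
Per nucleus in joules: 551.479 MeV × 1.602e-13 J/MeV = 8.8347e-11 J
Per mole: 8.8347e-11 J × 6.022e23 mol⁻¹ = 5.3203e+13 J/mol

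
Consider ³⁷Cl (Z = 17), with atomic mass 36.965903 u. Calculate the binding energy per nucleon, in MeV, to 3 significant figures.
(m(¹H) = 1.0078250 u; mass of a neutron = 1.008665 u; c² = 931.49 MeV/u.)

With 17 protons and 20 neutrons (A = 37):
Total constituent mass: 17 × 1.0078250 + 20 × 1.008665 = 37.3063250 u
Mass defect Δm = 37.3063250 − 36.965903 = 0.3404220 u
E_B = 0.3404220 × 931.49 = 317.100 MeV
Per nucleon: 317.100 / 37 = 8.570 MeV

8.57 MeV/nucleon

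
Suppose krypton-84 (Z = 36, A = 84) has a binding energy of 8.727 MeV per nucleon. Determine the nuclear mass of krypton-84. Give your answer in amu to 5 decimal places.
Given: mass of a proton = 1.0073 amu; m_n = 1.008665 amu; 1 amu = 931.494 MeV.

Total binding energy = 84 × 8.727 = 733.068 MeV
Mass defect = 733.068 MeV / (931.494 MeV/amu) = 0.7869809 amu
Constituent mass = 36(1.0073) + 48(1.008665) = 84.678720 amu
Nuclear mass = 84.678720 − 0.7869809 = 83.8917391 amu ≈ 83.89174 amu (to 5 decimal places)

83.89174 amu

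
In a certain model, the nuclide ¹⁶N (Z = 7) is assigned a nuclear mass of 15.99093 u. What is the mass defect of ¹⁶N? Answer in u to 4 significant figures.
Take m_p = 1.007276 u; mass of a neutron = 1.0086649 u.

0.1380 u

Σm = 7·m_p + 9·m_n = 7.050932 + 9.0779841 = 16.1289161 u
The mass defect is 16.1289161 − 15.99093 = 0.1379861 u.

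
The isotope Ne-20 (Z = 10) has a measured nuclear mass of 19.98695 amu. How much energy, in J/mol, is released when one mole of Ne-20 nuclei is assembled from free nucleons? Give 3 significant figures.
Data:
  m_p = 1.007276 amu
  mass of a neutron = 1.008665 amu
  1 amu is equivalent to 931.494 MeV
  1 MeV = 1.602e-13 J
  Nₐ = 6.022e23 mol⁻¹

The nucleus contains 10 protons and 20 − 10 = 10 neutrons.
Total constituent mass: 10 × 1.007276 + 10 × 1.008665 = 20.159410 amu
The mass defect is 20.159410 − 19.98695 = 0.172460 amu.
E_B = 0.172460 × 931.494 = 160.645 MeV
Per nucleus in joules: 160.645 MeV × 1.602e-13 J/MeV = 2.5735e-11 J
Per mole: 2.5735e-11 J × 6.022e23 mol⁻¹ = 1.5498e+13 J/mol

1.55e+13 J/mol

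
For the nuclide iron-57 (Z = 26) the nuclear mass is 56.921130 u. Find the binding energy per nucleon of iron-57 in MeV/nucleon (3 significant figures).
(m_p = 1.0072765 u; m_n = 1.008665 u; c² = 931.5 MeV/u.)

8.77 MeV/nucleon

The nucleus contains 26 protons and 57 − 26 = 31 neutrons.
Mass of separated nucleons = 26(1.0072765) + 31(1.008665) = 26.1891890 + 31.268615 = 57.4578040 u
Mass defect Δm = 57.4578040 − 56.921130 = 0.5366740 u
E_B = 0.5366740 × 931.5 = 499.912 MeV
Per nucleon: 499.912 / 57 = 8.770 MeV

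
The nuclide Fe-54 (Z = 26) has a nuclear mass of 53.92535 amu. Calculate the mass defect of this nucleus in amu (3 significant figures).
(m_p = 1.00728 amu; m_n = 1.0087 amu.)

The nucleus contains 26 protons and 54 − 26 = 28 neutrons.
Mass of separated nucleons = 26(1.00728) + 28(1.0087) = 26.18928 + 28.2436 = 54.43288 amu
Δm = 54.43288 − 53.92535 = 0.50753 amu

0.508 amu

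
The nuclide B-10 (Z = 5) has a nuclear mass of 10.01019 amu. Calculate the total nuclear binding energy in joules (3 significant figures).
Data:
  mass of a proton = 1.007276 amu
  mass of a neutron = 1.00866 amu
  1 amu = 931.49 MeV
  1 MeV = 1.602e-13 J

Z = 5, so N = A − Z = 10 − 5 = 5.
Total constituent mass: 5 × 1.007276 + 5 × 1.00866 = 10.079680 amu
The mass defect is 10.079680 − 10.01019 = 0.069490 amu.
E_B = 0.069490 × 931.49 = 64.7292 MeV
In joules: 64.7292 MeV × 1.602e-13 J/MeV = 1.0370e-11 J

1.04e-11 J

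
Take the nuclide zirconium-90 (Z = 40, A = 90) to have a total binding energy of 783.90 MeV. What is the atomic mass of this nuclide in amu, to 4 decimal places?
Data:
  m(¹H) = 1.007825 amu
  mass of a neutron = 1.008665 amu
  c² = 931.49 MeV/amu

89.9047 amu

Mass defect = 783.90 MeV / (931.49 MeV/amu) = 0.841555 amu
Constituent mass = 40(1.007825) + 50(1.008665) = 90.746250 amu
Atomic mass = 90.746250 − 0.841555 = 89.904695 amu ≈ 89.9047 amu (to 4 decimal places)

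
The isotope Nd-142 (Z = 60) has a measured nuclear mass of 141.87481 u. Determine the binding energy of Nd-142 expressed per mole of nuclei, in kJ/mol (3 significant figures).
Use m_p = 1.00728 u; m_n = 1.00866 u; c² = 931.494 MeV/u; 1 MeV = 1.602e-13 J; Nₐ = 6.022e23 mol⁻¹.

1.14e+11 kJ/mol

Z = 60, so N = A − Z = 142 − 60 = 82.
Σm = 60·m_p + 82·m_n = 60.43680 + 82.71012 = 143.14692 u
The mass defect is 143.14692 − 141.87481 = 1.27211 u.
E_B = 1.27211 × 931.494 = 1184.96 MeV
Per nucleus in joules: 1184.96 MeV × 1.602e-13 J/MeV = 1.8983e-10 J
Per mole: 1.8983e-10 J × 6.022e23 mol⁻¹ = 1.1432e+14 J/mol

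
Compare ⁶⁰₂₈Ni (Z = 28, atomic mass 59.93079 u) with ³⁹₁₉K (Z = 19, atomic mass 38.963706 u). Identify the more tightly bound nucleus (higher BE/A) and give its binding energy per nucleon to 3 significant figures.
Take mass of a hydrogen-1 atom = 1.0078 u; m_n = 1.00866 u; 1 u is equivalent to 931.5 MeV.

⁶⁰₂₈Ni: Σm = 28(1.0078) + 32(1.00866) = 60.49552 u; Δm = 0.56473 u; E_B = 526.046 MeV; E_B/A = 8.767 MeV
³⁹₁₉K: Σm = 19(1.0078) + 20(1.00866) = 39.32140 u; Δm = 0.357694 u; E_B = 333.19 MeV; E_B/A = 8.543 MeV
⁶⁰₂₈Ni has the higher binding energy per nucleon, so it is the more tightly bound nucleus.

⁶⁰₂₈Ni; 8.77 MeV/nucleon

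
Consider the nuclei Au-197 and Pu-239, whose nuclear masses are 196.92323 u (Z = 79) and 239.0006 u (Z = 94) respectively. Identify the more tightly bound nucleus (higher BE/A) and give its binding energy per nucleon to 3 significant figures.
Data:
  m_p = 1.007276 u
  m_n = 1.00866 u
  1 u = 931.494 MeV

Au-197; 7.91 MeV/nucleon

Au-197: Σm = 79(1.007276) + 118(1.00866) = 198.596684 u; Δm = 1.673454 u; E_B = 1558.8 MeV; E_B/A = 7.913 MeV
Pu-239: Σm = 94(1.007276) + 145(1.00866) = 240.939644 u; Δm = 1.939044 u; E_B = 1806.2 MeV; E_B/A = 7.557 MeV
Au-197 has the higher binding energy per nucleon, so it is the more tightly bound nucleus.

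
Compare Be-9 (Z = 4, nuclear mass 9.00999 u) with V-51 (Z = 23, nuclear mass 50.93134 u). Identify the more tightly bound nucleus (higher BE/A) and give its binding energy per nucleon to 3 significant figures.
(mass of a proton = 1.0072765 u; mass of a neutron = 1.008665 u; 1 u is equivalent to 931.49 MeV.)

V-51; 8.74 MeV/nucleon

Be-9: Σm = 4(1.0072765) + 5(1.008665) = 9.0724310 u; Δm = 0.0624410 u; E_B = 58.163 MeV; E_B/A = 6.463 MeV
V-51: Σm = 23(1.0072765) + 28(1.008665) = 51.4099795 u; Δm = 0.4786395 u; E_B = 445.85 MeV; E_B/A = 8.742 MeV
V-51 has the higher binding energy per nucleon, so it is the more tightly bound nucleus.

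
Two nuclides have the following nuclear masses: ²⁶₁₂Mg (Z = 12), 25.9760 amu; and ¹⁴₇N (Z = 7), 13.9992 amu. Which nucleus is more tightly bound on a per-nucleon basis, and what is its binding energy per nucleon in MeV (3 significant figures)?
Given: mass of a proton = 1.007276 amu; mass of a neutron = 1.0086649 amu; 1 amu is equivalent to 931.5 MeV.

²⁶₁₂Mg: Σm = 12(1.007276) + 14(1.0086649) = 26.2086206 amu; Δm = 0.2326206 amu; E_B = 216.69 MeV; E_B/A = 8.334 MeV
¹⁴₇N: Σm = 7(1.007276) + 7(1.0086649) = 14.1115863 amu; Δm = 0.1123863 amu; E_B = 104.69 MeV; E_B/A = 7.478 MeV
²⁶₁₂Mg has the higher binding energy per nucleon, so it is the more tightly bound nucleus.

²⁶₁₂Mg; 8.33 MeV/nucleon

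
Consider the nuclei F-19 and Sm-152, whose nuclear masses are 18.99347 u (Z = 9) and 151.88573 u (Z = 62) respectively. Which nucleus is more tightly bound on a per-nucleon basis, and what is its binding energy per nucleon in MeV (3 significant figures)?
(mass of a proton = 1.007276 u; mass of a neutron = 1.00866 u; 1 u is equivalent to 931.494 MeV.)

Sm-152; 8.24 MeV/nucleon

F-19: Σm = 9(1.007276) + 10(1.00866) = 19.152084 u; Δm = 0.158614 u; E_B = 147.75 MeV; E_B/A = 7.776 MeV
Sm-152: Σm = 62(1.007276) + 90(1.00866) = 153.230512 u; Δm = 1.344782 u; E_B = 1252.7 MeV; E_B/A = 8.241 MeV
Sm-152 has the higher binding energy per nucleon, so it is the more tightly bound nucleus.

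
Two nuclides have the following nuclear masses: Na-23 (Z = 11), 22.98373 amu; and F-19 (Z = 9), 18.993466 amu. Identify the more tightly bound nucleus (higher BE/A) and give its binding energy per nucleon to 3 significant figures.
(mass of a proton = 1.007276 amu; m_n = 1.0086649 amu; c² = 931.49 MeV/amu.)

Na-23; 8.11 MeV/nucleon

Na-23: Σm = 11(1.007276) + 12(1.0086649) = 23.1840148 amu; Δm = 0.2002848 amu; E_B = 186.56 MeV; E_B/A = 8.111 MeV
F-19: Σm = 9(1.007276) + 10(1.0086649) = 19.1521330 amu; Δm = 0.1586670 amu; E_B = 147.80 MeV; E_B/A = 7.779 MeV
Na-23 has the higher binding energy per nucleon, so it is the more tightly bound nucleus.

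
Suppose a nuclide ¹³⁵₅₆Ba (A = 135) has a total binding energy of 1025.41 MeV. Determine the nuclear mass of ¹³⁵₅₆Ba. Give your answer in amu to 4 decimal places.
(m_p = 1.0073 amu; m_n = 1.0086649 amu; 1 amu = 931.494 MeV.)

134.9925 amu

Mass defect = 1025.41 MeV / (931.494 MeV/amu) = 1.100823 amu
Constituent mass = 56(1.0073) + 79(1.0086649) = 136.0933271 amu
Nuclear mass = 136.0933271 − 1.100823 = 134.9925041 amu ≈ 134.9925 amu (to 4 decimal places)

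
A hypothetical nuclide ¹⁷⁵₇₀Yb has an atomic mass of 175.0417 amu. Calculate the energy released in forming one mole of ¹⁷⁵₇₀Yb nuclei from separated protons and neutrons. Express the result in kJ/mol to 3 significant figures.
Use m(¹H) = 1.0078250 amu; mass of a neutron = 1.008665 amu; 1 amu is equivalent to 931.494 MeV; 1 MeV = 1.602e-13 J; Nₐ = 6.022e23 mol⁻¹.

Σm = 70·m(¹H) + 105·m_n = 70.5477500 + 105.909825 = 176.4575750 amu
The mass defect is 176.4575750 − 175.0417 = 1.4158750 amu.
Converting to energy: 1.4158750 amu × 931.494 MeV/amu = 1318.88 MeV
Per nucleus in joules: 1318.88 MeV × 1.602e-13 J/MeV = 2.1128e-10 J
Per mole: 2.1128e-10 J × 6.022e23 mol⁻¹ = 1.2723e+14 J/mol

1.27e+11 kJ/mol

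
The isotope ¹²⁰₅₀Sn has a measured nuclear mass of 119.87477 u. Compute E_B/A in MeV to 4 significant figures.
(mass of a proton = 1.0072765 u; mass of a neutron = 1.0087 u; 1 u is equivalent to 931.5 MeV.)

With 50 protons and 70 neutrons (A = 120):
Mass of separated nucleons = 50(1.0072765) + 70(1.0087) = 50.3638250 + 70.6090 = 120.9728250 u
Δm = 120.9728250 − 119.87477 = 1.0980550 u
E_B = 1.0980550 × 931.5 = 1022.84 MeV
Per nucleon: 1022.84 / 120 = 8.524 MeV

8.524 MeV/nucleon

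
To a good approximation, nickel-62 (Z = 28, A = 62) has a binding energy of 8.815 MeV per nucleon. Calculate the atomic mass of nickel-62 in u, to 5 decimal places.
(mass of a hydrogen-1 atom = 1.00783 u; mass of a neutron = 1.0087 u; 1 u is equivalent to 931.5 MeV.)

Total binding energy = 62 × 8.815 = 546.530 MeV
Mass defect = 546.530 MeV / (931.5 MeV/u) = 0.5867203 u
Constituent mass = 28(1.00783) + 34(1.0087) = 62.51504 u
Atomic mass = 62.51504 − 0.5867203 = 61.9283197 u ≈ 61.92832 u (to 5 decimal places)

61.92832 u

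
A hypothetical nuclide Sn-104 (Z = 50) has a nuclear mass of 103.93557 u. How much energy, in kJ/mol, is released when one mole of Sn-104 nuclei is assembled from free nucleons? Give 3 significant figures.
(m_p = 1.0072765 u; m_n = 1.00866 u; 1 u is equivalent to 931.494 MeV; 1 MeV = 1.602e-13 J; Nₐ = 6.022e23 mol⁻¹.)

With 50 protons and 54 neutrons (A = 104):
Σm = 50·m_p + 54·m_n = 50.3638250 + 54.46764 = 104.8314650 u
Δm = 104.8314650 − 103.93557 = 0.8958950 u
E_B = 0.8958950 × 931.494 = 834.521 MeV
Per nucleus in joules: 834.521 MeV × 1.602e-13 J/MeV = 1.3369e-10 J
Per mole: 1.3369e-10 J × 6.022e23 mol⁻¹ = 8.0508e+13 J/mol

8.05e+10 kJ/mol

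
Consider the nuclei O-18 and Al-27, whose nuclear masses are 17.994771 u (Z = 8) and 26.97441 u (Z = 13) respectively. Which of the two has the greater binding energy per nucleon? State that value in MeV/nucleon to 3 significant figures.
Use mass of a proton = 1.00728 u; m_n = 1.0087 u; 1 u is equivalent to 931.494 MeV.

Al-27; 8.35 MeV/nucleon

O-18: Σm = 8(1.00728) + 10(1.0087) = 18.14524 u; Δm = 0.150469 u; E_B = 140.16 MeV; E_B/A = 7.787 MeV
Al-27: Σm = 13(1.00728) + 14(1.0087) = 27.21644 u; Δm = 0.24203 u; E_B = 225.45 MeV; E_B/A = 8.350 MeV
Al-27 has the higher binding energy per nucleon, so it is the more tightly bound nucleus.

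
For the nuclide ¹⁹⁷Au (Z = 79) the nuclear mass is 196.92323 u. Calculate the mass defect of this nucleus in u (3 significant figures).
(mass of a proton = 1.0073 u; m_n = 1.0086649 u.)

1.68 u

The nucleus contains 79 protons and 197 − 79 = 118 neutrons.
Mass of separated nucleons = 79(1.0073) + 118(1.0086649) = 79.5767 + 119.0224582 = 198.5991582 u
Mass defect Δm = 198.5991582 − 196.92323 = 1.6759282 u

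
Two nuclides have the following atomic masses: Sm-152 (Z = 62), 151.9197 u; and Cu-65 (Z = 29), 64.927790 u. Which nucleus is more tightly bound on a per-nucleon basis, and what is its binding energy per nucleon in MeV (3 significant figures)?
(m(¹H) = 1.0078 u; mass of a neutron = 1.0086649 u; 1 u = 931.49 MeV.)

Cu-65; 8.75 MeV/nucleon

Sm-152: Σm = 62(1.0078) + 90(1.0086649) = 153.2634410 u; Δm = 1.3437410 u; E_B = 1251.68 MeV; E_B/A = 8.2347 MeV
Cu-65: Σm = 29(1.0078) + 36(1.0086649) = 65.5381364 u; Δm = 0.6103464 u; E_B = 568.53 MeV; E_B/A = 8.747 MeV
Cu-65 has the higher binding energy per nucleon, so it is the more tightly bound nucleus.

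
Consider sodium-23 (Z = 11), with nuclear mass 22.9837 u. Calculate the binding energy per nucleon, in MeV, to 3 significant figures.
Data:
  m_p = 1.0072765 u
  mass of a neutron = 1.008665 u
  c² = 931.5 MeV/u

With 11 protons and 12 neutrons (A = 23):
Σm = 11·m_p + 12·m_n = 11.0800415 + 12.103980 = 23.1840215 u
Mass defect Δm = 23.1840215 − 22.9837 = 0.2003215 u
E_B = 0.2003215 × 931.5 = 186.599 MeV
Dividing by A = 23 gives 8.113 MeV per nucleon.

8.11 MeV/nucleon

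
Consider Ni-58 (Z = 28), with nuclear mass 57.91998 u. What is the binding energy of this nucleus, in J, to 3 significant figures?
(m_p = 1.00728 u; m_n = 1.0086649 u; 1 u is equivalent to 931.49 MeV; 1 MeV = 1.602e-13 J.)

8.11e-11 J

Σm = 28·m_p + 30·m_n = 28.20384 + 30.2599470 = 58.4637870 u
Mass defect Δm = 58.4637870 − 57.91998 = 0.5438070 u
E_B = 0.5438070 × 931.49 = 506.551 MeV
In joules: 506.551 MeV × 1.602e-13 J/MeV = 8.1149e-11 J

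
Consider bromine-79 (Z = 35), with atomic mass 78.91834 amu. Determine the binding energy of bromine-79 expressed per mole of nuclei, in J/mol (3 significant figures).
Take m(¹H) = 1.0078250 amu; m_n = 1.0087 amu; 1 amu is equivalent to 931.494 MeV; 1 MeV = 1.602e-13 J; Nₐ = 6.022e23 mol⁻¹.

Z = 35, so N = A − Z = 79 − 35 = 44.
Total constituent mass: 35 × 1.0078250 + 44 × 1.0087 = 79.6566750 amu
The mass defect is 79.6566750 − 78.91834 = 0.7383350 amu.
Binding energy = Δm·c² = 0.7383350 × 931.494 MeV/amu = 687.755 MeV
Per nucleus in joules: 687.755 MeV × 1.602e-13 J/MeV = 1.10178e-10 J
Per mole: 1.10178e-10 J × 6.022e23 mol⁻¹ = 6.6349e+13 J/mol

6.63e+13 J/mol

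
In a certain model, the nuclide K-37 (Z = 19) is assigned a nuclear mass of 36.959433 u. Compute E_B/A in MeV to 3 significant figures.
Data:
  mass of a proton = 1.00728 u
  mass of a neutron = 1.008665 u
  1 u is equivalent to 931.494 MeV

Total constituent mass: 19 × 1.00728 + 18 × 1.008665 = 37.294290 u
Δm = 37.294290 − 36.959433 = 0.334857 u
Binding energy = Δm·c² = 0.334857 × 931.494 MeV/u = 311.917 MeV
Per nucleon: 311.917 / 37 = 8.430 MeV

8.43 MeV/nucleon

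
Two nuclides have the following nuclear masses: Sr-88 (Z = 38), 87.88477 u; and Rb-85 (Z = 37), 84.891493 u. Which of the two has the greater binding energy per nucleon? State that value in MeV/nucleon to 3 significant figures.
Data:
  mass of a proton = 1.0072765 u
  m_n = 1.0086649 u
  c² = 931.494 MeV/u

Sr-88; 8.73 MeV/nucleon

Sr-88: Σm = 38(1.0072765) + 50(1.0086649) = 88.7097520 u; Δm = 0.8249820 u; E_B = 768.47 MeV; E_B/A = 8.733 MeV
Rb-85: Σm = 37(1.0072765) + 48(1.0086649) = 85.6851457 u; Δm = 0.7936527 u; E_B = 739.28 MeV; E_B/A = 8.697 MeV
Sr-88 has the higher binding energy per nucleon, so it is the more tightly bound nucleus.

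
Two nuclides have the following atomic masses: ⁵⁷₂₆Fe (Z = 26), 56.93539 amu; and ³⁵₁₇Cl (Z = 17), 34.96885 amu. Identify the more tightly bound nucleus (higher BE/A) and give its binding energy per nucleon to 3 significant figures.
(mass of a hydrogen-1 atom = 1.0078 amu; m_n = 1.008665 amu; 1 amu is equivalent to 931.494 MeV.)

⁵⁷₂₆Fe; 8.76 MeV/nucleon

⁵⁷₂₆Fe: Σm = 26(1.0078) + 31(1.008665) = 57.471415 amu; Δm = 0.536025 amu; E_B = 499.30 MeV; E_B/A = 8.760 MeV
³⁵₁₇Cl: Σm = 17(1.0078) + 18(1.008665) = 35.288570 amu; Δm = 0.319720 amu; E_B = 297.82 MeV; E_B/A = 8.509 MeV
⁵⁷₂₆Fe has the higher binding energy per nucleon, so it is the more tightly bound nucleus.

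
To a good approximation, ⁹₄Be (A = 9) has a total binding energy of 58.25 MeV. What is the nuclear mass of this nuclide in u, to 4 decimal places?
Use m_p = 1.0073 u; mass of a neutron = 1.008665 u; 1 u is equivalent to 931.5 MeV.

9.0100 u

Mass defect = 58.25 MeV / (931.5 MeV/u) = 0.062534 u
Constituent mass = 4(1.0073) + 5(1.008665) = 9.072525 u
Nuclear mass = 9.072525 − 0.062534 = 9.009991 u ≈ 9.0100 u (to 4 decimal places)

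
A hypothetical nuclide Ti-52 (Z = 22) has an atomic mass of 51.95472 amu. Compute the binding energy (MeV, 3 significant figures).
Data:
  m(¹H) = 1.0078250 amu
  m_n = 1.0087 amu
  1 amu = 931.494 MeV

446 MeV

Total constituent mass: 22 × 1.0078250 + 30 × 1.0087 = 52.4331500 amu
Mass defect Δm = 52.4331500 − 51.95472 = 0.4784300 amu
Converting to energy: 0.4784300 amu × 931.494 MeV/amu = 445.655 MeV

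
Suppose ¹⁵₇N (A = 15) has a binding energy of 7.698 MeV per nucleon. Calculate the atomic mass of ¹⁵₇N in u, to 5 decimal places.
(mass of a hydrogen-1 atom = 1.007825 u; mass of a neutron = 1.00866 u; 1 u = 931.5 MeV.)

Total binding energy = 15 × 7.698 = 115.470 MeV
Mass defect = 115.470 MeV / (931.5 MeV/u) = 0.1239614 u
Constituent mass = 7(1.007825) + 8(1.00866) = 15.124055 u
Atomic mass = 15.124055 − 0.1239614 = 15.0000936 u ≈ 15.00009 u (to 5 decimal places)

15.00009 u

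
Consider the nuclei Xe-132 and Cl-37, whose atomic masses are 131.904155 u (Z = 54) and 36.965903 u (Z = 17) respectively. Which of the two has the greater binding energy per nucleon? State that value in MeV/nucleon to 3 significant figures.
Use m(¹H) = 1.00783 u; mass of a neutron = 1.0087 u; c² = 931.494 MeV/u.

Xe-132: Σm = 54(1.00783) + 78(1.0087) = 133.10142 u; Δm = 1.197265 u; E_B = 1115.25 MeV; E_B/A = 8.449 MeV
Cl-37: Σm = 17(1.00783) + 20(1.0087) = 37.30711 u; Δm = 0.341207 u; E_B = 317.83 MeV; E_B/A = 8.590 MeV
Cl-37 has the higher binding energy per nucleon, so it is the more tightly bound nucleus.

Cl-37; 8.59 MeV/nucleon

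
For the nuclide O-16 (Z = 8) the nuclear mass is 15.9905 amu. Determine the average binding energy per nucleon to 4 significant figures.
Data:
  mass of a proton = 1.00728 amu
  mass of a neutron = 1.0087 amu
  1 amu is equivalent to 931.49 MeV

7.996 MeV/nucleon

Σm = 8·m_p + 8·m_n = 8.05824 + 8.0696 = 16.12784 amu
Mass defect Δm = 16.12784 − 15.9905 = 0.13734 amu
Binding energy = Δm·c² = 0.13734 × 931.49 MeV/amu = 127.931 MeV
BE/A = 127.931 MeV / 16 = 7.996 MeV/nucleon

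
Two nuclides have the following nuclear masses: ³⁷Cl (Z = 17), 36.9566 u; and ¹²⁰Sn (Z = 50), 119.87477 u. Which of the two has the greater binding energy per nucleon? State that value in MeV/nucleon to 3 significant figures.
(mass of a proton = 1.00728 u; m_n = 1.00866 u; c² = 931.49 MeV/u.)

³⁷Cl: Σm = 17(1.00728) + 20(1.00866) = 37.29696 u; Δm = 0.34036 u; E_B = 317.04 MeV; E_B/A = 8.569 MeV
¹²⁰Sn: Σm = 50(1.00728) + 70(1.00866) = 120.97020 u; Δm = 1.09543 u; E_B = 1020.4 MeV; E_B/A = 8.503 MeV
³⁷Cl has the higher binding energy per nucleon, so it is the more tightly bound nucleus.

³⁷Cl; 8.57 MeV/nucleon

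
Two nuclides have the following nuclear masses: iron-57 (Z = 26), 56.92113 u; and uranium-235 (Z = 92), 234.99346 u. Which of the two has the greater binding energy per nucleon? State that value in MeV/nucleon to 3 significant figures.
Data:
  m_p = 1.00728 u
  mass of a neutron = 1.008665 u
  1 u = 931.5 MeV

iron-57; 8.77 MeV/nucleon

iron-57: Σm = 26(1.00728) + 31(1.008665) = 57.457895 u; Δm = 0.536765 u; E_B = 500.00 MeV; E_B/A = 8.772 MeV
uranium-235: Σm = 92(1.00728) + 143(1.008665) = 236.908855 u; Δm = 1.915395 u; E_B = 1784.2 MeV; E_B/A = 7.592 MeV
iron-57 has the higher binding energy per nucleon, so it is the more tightly bound nucleus.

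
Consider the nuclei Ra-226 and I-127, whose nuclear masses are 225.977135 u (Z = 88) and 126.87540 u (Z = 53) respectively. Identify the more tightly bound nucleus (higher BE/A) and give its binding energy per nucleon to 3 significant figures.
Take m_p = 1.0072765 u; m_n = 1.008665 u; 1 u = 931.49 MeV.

I-127; 8.45 MeV/nucleon

Ra-226: Σm = 88(1.0072765) + 138(1.008665) = 227.8361020 u; Δm = 1.8589670 u; E_B = 1731.6 MeV; E_B/A = 7.662 MeV
I-127: Σm = 53(1.0072765) + 74(1.008665) = 128.0268645 u; Δm = 1.1514645 u; E_B = 1072.578 MeV; E_B/A = 8.445 MeV
I-127 has the higher binding energy per nucleon, so it is the more tightly bound nucleus.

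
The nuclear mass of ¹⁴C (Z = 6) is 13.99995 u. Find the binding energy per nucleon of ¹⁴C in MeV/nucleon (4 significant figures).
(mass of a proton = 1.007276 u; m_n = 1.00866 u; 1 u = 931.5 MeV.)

7.518 MeV/nucleon

Mass of separated nucleons = 6(1.007276) + 8(1.00866) = 6.043656 + 8.06928 = 14.112936 u
Mass defect Δm = 14.112936 − 13.99995 = 0.112986 u
Converting to energy: 0.112986 u × 931.5 MeV/u = 105.246 MeV
BE/A = 105.246 MeV / 14 = 7.518 MeV/nucleon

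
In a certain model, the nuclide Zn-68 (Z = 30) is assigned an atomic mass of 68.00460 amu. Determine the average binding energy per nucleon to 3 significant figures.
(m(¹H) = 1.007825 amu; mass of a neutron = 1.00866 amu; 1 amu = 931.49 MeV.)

7.66 MeV/nucleon

With 30 protons and 38 neutrons (A = 68):
Σm = 30·m(¹H) + 38·m_n = 30.234750 + 38.32908 = 68.563830 amu
Δm = 68.563830 − 68.00460 = 0.559230 amu
Converting to energy: 0.559230 amu × 931.49 MeV/amu = 520.917 MeV
BE/A = 520.917 MeV / 68 = 7.661 MeV/nucleon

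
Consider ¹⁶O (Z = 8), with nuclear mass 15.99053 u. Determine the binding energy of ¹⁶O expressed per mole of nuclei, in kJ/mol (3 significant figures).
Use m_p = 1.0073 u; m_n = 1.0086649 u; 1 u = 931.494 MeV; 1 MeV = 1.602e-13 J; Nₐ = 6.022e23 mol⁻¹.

1.23e+10 kJ/mol

With 8 protons and 8 neutrons (A = 16):
Mass of separated nucleons = 8(1.0073) + 8(1.0086649) = 8.0584 + 8.0693192 = 16.1277192 u
Mass defect Δm = 16.1277192 − 15.99053 = 0.1371892 u
Binding energy = Δm·c² = 0.1371892 × 931.494 MeV/u = 127.791 MeV
Per nucleus in joules: 127.791 MeV × 1.602e-13 J/MeV = 2.0472e-11 J
Per mole: 2.0472e-11 J × 6.022e23 mol⁻¹ = 1.2328e+13 J/mol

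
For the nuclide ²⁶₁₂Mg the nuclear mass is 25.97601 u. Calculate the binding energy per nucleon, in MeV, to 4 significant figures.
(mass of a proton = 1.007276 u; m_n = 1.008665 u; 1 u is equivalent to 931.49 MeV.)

Z = 12, so N = A − Z = 26 − 12 = 14.
Σm = 12·m_p + 14·m_n = 12.087312 + 14.121310 = 26.208622 u
The mass defect is 26.208622 − 25.97601 = 0.232612 u.
Binding energy = Δm·c² = 0.232612 × 931.49 MeV/u = 216.676 MeV
Per nucleon: 216.676 / 26 = 8.334 MeV

8.334 MeV/nucleon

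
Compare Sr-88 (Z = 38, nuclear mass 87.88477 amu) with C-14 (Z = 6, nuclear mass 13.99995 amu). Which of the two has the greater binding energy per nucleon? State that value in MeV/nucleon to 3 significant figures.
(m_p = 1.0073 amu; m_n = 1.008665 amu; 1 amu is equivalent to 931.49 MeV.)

Sr-88; 8.74 MeV/nucleon

Sr-88: Σm = 38(1.0073) + 50(1.008665) = 88.710650 amu; Δm = 0.825880 amu; E_B = 769.30 MeV; E_B/A = 8.742 MeV
C-14: Σm = 6(1.0073) + 8(1.008665) = 14.113120 amu; Δm = 0.113170 amu; E_B = 105.42 MeV; E_B/A = 7.530 MeV
Sr-88 has the higher binding energy per nucleon, so it is the more tightly bound nucleus.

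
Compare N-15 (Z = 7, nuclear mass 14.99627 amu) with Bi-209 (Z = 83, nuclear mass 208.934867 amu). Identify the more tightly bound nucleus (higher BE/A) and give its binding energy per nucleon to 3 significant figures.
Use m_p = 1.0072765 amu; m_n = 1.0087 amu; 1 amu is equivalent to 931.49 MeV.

N-15: Σm = 7(1.0072765) + 8(1.0087) = 15.1205355 amu; Δm = 0.1242655 amu; E_B = 115.75 MeV; E_B/A = 7.717 MeV
Bi-209: Σm = 83(1.0072765) + 126(1.0087) = 210.7001495 amu; Δm = 1.7652825 amu; E_B = 1644.34 MeV; E_B/A = 7.868 MeV
Bi-209 has the higher binding energy per nucleon, so it is the more tightly bound nucleus.

Bi-209; 7.87 MeV/nucleon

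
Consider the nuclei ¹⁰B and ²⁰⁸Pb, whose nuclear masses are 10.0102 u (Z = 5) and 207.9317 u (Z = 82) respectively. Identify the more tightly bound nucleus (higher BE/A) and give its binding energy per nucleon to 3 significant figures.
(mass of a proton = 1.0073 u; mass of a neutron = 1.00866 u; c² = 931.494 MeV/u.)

¹⁰B: Σm = 5(1.0073) + 5(1.00866) = 10.07980 u; Δm = 0.06960 u; E_B = 64.832 MeV; E_B/A = 6.483 MeV
²⁰⁸Pb: Σm = 82(1.0073) + 126(1.00866) = 209.68976 u; Δm = 1.75806 u; E_B = 1637.6 MeV; E_B/A = 7.873 MeV
²⁰⁸Pb has the higher binding energy per nucleon, so it is the more tightly bound nucleus.

²⁰⁸Pb; 7.87 MeV/nucleon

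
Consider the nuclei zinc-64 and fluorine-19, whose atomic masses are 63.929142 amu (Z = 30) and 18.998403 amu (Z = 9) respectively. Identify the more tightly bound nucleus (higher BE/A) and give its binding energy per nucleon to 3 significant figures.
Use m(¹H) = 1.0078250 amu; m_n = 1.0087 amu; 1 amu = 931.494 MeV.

zinc-64: Σm = 30(1.0078250) + 34(1.0087) = 64.5305500 amu; Δm = 0.6014080 amu; E_B = 560.21 MeV; E_B/A = 8.753 MeV
fluorine-19: Σm = 9(1.0078250) + 10(1.0087) = 19.1574250 amu; Δm = 0.1590220 amu; E_B = 148.13 MeV; E_B/A = 7.796 MeV
zinc-64 has the higher binding energy per nucleon, so it is the more tightly bound nucleus.

zinc-64; 8.75 MeV/nucleon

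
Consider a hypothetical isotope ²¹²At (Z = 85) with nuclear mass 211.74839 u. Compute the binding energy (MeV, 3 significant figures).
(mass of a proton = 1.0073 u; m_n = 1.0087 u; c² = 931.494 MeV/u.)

Σm = 85·m_p + 127·m_n = 85.6205 + 128.1049 = 213.7254 u
Δm = 213.7254 − 211.74839 = 1.97701 u
Converting to energy: 1.97701 u × 931.494 MeV/u = 1841.57 MeV

1840 MeV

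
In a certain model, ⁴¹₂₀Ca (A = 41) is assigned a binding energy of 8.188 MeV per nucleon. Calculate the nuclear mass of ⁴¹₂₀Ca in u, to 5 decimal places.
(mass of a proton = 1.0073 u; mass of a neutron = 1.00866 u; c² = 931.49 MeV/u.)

Total binding energy = 41 × 8.188 = 335.708 MeV
Mass defect = 335.708 MeV / (931.49 MeV/u) = 0.3603989 u
Constituent mass = 20(1.0073) + 21(1.00866) = 41.32786 u
Nuclear mass = 41.32786 − 0.3603989 = 40.9674611 u ≈ 40.96746 u (to 5 decimal places)

40.96746 u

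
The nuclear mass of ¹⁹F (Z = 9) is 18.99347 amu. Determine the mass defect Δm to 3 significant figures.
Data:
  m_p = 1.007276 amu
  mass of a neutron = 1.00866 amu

0.159 amu

With 9 protons and 10 neutrons (A = 19):
Σm = 9·m_p + 10·m_n = 9.065484 + 10.08660 = 19.152084 amu
Δm = 19.152084 − 18.99347 = 0.158614 amu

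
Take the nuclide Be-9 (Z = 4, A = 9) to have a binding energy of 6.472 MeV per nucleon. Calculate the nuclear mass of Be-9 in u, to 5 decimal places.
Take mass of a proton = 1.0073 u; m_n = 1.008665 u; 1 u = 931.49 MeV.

9.00999 u

Total binding energy = 9 × 6.472 = 58.248 MeV
Mass defect = 58.248 MeV / (931.49 MeV/u) = 0.0625321 u
Constituent mass = 4(1.0073) + 5(1.008665) = 9.072525 u
Nuclear mass = 9.072525 − 0.0625321 = 9.0099929 u ≈ 9.00999 u (to 5 decimal places)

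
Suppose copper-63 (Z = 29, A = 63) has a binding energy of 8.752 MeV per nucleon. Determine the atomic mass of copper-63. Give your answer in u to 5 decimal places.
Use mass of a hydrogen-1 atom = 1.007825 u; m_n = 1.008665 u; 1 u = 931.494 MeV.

Total binding energy = 63 × 8.752 = 551.376 MeV
Mass defect = 551.376 MeV / (931.494 MeV/u) = 0.5919265 u
Constituent mass = 29(1.007825) + 34(1.008665) = 63.521535 u
Atomic mass = 63.521535 − 0.5919265 = 62.9296085 u ≈ 62.92961 u (to 5 decimal places)

62.92961 u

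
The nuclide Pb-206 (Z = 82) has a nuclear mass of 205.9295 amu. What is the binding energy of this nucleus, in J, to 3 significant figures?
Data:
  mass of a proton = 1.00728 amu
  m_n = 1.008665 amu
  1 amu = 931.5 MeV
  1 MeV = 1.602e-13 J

2.60e-10 J

The nucleus contains 82 protons and 206 − 82 = 124 neutrons.
Σm = 82·m_p + 124·m_n = 82.59696 + 125.074460 = 207.671420 amu
Mass defect Δm = 207.671420 − 205.9295 = 1.741920 amu
Converting to energy: 1.741920 amu × 931.5 MeV/amu = 1622.60 MeV
In joules: 1622.60 MeV × 1.602e-13 J/MeV = 2.5994e-10 J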